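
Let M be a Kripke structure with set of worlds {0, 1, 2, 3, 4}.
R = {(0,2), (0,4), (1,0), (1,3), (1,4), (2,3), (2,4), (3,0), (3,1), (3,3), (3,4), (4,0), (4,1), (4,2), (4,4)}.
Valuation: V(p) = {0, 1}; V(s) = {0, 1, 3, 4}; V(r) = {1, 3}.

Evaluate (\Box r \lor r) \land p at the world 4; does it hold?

At 4: \Box r \lor r is false, p is false, so (\Box r \lor r) \land p is false.
  At 4: \Box r is false, r is false, so \Box r \lor r is false.
    At 4: \Box r requires r at every successor {0, 1, 2, 4}.
      r fails at 0, so \Box r is false at 4.

No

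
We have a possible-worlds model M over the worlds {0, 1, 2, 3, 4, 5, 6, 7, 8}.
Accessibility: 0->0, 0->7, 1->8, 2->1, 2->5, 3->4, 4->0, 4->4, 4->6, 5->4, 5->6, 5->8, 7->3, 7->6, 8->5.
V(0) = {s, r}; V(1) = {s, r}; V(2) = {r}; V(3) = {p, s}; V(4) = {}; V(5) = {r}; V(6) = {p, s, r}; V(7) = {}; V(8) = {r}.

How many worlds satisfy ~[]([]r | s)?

6

Let φ = ~[]([]r | s). Evaluate φ at each world:
  0 (successors {0, 7}): φ is true.
  1 (successors {8}): φ is false.
  2 (successors {1, 5}): φ is true.
  3 (successors {4}): φ is true.
  4 (successors {0, 4, 6}): φ is true.
  5 (successors {4, 6, 8}): φ is true.
  6 (successors ∅): φ is false.
  7 (successors {3, 6}): φ is false.
  8 (successors {5}): φ is true.
For instance, at 5:
  At 5: []([]r | s) is false, so ~[]([]r | s) is true.
    At 5: []([]r | s) requires []r | s at every successor {4, 6, 8}.
      []r | s fails at 4, so []([]r | s) is false at 5.
Satisfying worlds: {0, 2, 3, 4, 5, 8}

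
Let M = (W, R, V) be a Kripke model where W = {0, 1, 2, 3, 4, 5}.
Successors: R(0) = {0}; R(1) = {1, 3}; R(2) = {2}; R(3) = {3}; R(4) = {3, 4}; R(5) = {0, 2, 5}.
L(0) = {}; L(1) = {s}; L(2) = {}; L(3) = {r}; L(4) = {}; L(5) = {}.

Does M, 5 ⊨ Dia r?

No

At 5: Dia r requires r at some successor in {0, 2, 5}.
  At 0: r is false.
  At 2: r is false.
  At 5: r is false.
So Dia r is false at 5.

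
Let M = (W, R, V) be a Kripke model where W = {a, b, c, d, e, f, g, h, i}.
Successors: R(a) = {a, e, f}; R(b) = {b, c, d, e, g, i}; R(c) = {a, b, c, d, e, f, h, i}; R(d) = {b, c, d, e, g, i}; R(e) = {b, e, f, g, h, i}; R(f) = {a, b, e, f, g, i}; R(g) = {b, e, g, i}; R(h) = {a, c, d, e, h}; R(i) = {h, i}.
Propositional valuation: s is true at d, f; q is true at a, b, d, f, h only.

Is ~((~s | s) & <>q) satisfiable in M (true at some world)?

Recall that <>ψ holds at a world iff ψ holds at some accessible world.
Let φ = ~((~s | s) & <>q). Evaluate φ at each world:
  a (successors {a, e, f}): φ is false.
  b (successors {b, c, d, e, g, i}): φ is false.
  c (successors {a, b, c, d, e, f, h, i}): φ is false.
  d (successors {b, c, d, e, g, i}): φ is false.
  e (successors {b, e, f, g, h, i}): φ is false.
  f (successors {a, b, e, f, g, i}): φ is false.
  g (successors {b, e, g, i}): φ is false.
  h (successors {a, c, d, e, h}): φ is false.
  i (successors {h, i}): φ is false.
For instance, at c:
  At c: (~s | s) & <>q is true, so ~((~s | s) & <>q) is false.
    At c: ~s | s is true, <>q is true, so (~s | s) & <>q is true.
      At c: <>q requires q at some successor in {a, b, c, d, e, f, h, i}.
        q holds at a, so <>q is true at c.

No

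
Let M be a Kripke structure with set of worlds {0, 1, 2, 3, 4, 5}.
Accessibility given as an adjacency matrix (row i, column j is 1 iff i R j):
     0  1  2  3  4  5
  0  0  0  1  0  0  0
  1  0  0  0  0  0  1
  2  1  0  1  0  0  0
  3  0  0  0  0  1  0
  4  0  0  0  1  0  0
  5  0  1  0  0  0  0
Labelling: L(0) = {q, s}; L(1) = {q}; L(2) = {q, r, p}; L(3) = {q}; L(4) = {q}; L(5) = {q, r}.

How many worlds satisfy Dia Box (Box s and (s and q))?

Let φ = Dia Box (Box s and (s and q)). Evaluate φ at each world:
  0 (successors {2}): φ is false.
  1 (successors {5}): φ is false.
  2 (successors {0, 2}): φ is false.
  3 (successors {4}): φ is false.
  4 (successors {3}): φ is false.
  5 (successors {1}): φ is false.
For instance, at 5:
  At 5: Dia Box (Box s and (s and q)) requires Box (Box s and (s and q)) at some successor in {1}.
    At 1: Box (Box s and (s and q)) is false.
  So Dia Box (Box s and (s and q)) is false at 5.
Satisfying worlds: none.

0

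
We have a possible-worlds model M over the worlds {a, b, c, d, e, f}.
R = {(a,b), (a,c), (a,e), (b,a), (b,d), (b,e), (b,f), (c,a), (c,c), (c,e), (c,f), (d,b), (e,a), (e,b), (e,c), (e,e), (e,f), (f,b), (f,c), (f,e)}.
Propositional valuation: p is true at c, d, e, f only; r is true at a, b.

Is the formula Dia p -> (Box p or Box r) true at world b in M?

At b: Dia p is true, Box p or Box r is false, so Dia p -> (Box p or Box r) is false.
  At b: Dia p requires p at some successor in {a, d, e, f}.
    p holds at d, so Dia p is true at b.
  At b: Box p is false, Box r is false, so Box p or Box r is false.
    At b: Box p requires p at every successor {a, d, e, f}.
      p fails at a, so Box p is false at b.
    At b: Box r requires r at every successor {a, d, e, f}.
      r fails at d, so Box r is false at b.

No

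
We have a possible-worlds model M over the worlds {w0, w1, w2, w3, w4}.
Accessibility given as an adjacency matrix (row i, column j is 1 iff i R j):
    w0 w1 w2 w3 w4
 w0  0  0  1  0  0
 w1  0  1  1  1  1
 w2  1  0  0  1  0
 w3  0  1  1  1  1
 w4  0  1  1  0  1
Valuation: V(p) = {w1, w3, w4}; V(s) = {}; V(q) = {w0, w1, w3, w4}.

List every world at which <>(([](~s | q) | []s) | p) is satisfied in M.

Recall that []ψ holds at a world iff ψ holds at every accessible world, and <>ψ holds iff ψ holds at some accessible world.
Let φ = <>(([](~s | q) | []s) | p). Evaluate φ at each world:
  w0 (successors {w2}): φ is true.
  w1 (successors {w1, w2, w3, w4}): φ is true.
  w2 (successors {w0, w3}): φ is true.
  w3 (successors {w1, w2, w3, w4}): φ is true.
  w4 (successors {w1, w2, w4}): φ is true.
For instance, at w0:
  At w0: <>(([](~s | q) | []s) | p) requires ([](~s | q) | []s) | p at some successor in {w2}.
    ([](~s | q) | []s) | p holds at w2, so <>(([](~s | q) | []s) | p) is true at w0.
      At w2: [](~s | q) | []s is true, p is false, so ([](~s | q) | []s) | p is true.
Satisfying worlds: {w0, w1, w2, w3, w4}

w0, w1, w2, w3, w4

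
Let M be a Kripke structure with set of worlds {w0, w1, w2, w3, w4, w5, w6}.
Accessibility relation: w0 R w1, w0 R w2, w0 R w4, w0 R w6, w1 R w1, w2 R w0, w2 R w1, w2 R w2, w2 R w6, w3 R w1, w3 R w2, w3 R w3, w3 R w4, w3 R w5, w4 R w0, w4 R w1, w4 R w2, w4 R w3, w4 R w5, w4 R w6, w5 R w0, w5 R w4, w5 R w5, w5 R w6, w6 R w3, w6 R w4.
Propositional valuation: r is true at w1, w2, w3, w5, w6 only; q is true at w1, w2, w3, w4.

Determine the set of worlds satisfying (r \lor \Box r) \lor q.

Let φ = (r \lor \Box r) \lor q. Evaluate φ at each world:
  w0 (successors {w1, w2, w4, w6}): φ is false.
  w1 (successors {w1}): φ is true.
  w2 (successors {w0, w1, w2, w6}): φ is true.
  w3 (successors {w1, w2, w3, w4, w5}): φ is true.
  w4 (successors {w0, w1, w2, w3, w5, w6}): φ is true.
  w5 (successors {w0, w4, w5, w6}): φ is true.
  w6 (successors {w3, w4}): φ is true.
For instance, at w2:
  At w2: r \lor \Box r is true, q is true, so (r \lor \Box r) \lor q is true.
    At w2: r is true, \Box r is false, so r \lor \Box r is true.
      At w2: \Box r requires r at every successor {w0, w1, w2, w6}.
        r fails at w0, so \Box r is false at w2.
Satisfying worlds: {w1, w2, w3, w4, w5, w6}

w1, w2, w3, w4, w5, w6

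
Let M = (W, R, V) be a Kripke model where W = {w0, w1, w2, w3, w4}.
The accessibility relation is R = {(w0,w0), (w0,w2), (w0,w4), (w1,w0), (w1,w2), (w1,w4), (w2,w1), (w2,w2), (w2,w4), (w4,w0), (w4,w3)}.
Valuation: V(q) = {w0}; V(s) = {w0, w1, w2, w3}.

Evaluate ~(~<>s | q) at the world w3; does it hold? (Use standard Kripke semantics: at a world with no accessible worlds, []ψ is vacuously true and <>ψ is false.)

At w3: ~<>s | q is true, so ~(~<>s | q) is false.
  At w3: ~<>s is true, q is false, so ~<>s | q is true.
    At w3: <>s is false, so ~<>s is true.
      At w3: no accessible worlds, so <>s is false.

No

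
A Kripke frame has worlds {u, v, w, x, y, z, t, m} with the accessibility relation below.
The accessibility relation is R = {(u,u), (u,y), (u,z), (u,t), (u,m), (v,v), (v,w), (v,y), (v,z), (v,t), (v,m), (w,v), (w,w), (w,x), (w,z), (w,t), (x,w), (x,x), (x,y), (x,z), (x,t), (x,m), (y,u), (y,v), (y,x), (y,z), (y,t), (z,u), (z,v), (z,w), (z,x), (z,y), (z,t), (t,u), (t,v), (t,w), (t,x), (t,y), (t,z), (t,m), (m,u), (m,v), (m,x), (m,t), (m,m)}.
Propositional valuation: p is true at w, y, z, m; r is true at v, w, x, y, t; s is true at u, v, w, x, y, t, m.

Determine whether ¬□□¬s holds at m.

Yes

At m: □□¬s is false, so ¬□□¬s is true.
  At m: □□¬s requires □¬s at every successor {u, v, x, t, m}.
    □¬s fails at u, so □□¬s is false at m.
      At u: □¬s requires ¬s at every successor {u, y, z, t, m}.
        ¬s fails at u, so □¬s is false at u.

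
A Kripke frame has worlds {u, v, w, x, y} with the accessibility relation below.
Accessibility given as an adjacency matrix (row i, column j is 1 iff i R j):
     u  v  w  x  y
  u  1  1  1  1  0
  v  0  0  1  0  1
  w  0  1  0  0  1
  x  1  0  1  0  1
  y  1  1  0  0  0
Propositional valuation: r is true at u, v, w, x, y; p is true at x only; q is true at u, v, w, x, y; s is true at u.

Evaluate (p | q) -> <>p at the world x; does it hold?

No

At x: p | q is true, <>p is false, so (p | q) -> <>p is false.
  At x: <>p requires p at some successor in {u, w, y}.
    At u: p is false.
    At w: p is false.
    At y: p is false.
  So <>p is false at x.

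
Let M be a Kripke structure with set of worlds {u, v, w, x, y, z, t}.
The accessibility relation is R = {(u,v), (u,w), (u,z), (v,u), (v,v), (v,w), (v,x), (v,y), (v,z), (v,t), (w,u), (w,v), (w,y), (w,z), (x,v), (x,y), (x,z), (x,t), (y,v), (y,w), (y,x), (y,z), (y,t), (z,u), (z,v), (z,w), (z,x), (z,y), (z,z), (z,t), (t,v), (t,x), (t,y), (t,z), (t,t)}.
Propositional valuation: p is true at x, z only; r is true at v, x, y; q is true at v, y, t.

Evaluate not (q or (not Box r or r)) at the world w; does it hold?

No

At w: q or (not Box r or r) is true, so not (q or (not Box r or r)) is false.
  At w: q is false, not Box r or r is true, so q or (not Box r or r) is true.
    At w: not Box r is true, r is false, so not Box r or r is true.
      At w: Box r is false, so not Box r is true.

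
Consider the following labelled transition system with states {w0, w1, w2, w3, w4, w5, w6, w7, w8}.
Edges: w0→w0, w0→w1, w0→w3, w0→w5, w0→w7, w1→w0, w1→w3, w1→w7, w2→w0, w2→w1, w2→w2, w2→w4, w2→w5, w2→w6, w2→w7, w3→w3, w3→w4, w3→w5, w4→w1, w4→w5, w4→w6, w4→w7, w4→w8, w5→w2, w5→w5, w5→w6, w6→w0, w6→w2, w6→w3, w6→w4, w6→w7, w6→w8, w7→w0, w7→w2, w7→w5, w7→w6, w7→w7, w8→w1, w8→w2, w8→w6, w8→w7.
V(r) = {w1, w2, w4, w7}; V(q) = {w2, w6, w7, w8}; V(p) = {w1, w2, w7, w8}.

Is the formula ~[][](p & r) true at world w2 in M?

Yes

At w2: [][](p & r) is false, so ~[][](p & r) is true.
  At w2: [][](p & r) requires [](p & r) at every successor {w0, w1, w2, w4, w5, w6, w7}.
    [](p & r) fails at w0, so [][](p & r) is false at w2.
      At w0: [](p & r) requires p & r at every successor {w0, w1, w3, w5, w7}.
        p & r fails at w0, so [](p & r) is false at w0.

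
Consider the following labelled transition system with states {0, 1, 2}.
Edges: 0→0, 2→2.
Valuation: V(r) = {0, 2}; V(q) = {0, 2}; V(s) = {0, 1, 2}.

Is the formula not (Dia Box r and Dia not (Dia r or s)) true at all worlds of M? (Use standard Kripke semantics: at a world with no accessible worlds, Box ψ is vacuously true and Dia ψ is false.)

Yes

Recall that Box ψ holds at a world iff ψ holds at every accessible world, and Dia ψ holds iff ψ holds at some accessible world.
Let φ = not (Dia Box r and Dia not (Dia r or s)). Evaluate φ at each world:
  0 (successors {0}): φ is true.
  1 (successors ∅): φ is true.
  2 (successors {2}): φ is true.
For instance, at 0:
  At 0: Dia Box r and Dia not (Dia r or s) is false, so not (Dia Box r and Dia not (Dia r or s)) is true.
    At 0: Dia Box r is true, Dia not (Dia r or s) is false, so Dia Box r and Dia not (Dia r or s) is false.
      At 0: Dia Box r requires Box r at some successor in {0}.
        Box r holds at 0, so Dia Box r is true at 0.
      At 0: Dia not (Dia r or s) requires not (Dia r or s) at some successor in {0}.
        At 0: not (Dia r or s) is false.
      So Dia not (Dia r or s) is false at 0.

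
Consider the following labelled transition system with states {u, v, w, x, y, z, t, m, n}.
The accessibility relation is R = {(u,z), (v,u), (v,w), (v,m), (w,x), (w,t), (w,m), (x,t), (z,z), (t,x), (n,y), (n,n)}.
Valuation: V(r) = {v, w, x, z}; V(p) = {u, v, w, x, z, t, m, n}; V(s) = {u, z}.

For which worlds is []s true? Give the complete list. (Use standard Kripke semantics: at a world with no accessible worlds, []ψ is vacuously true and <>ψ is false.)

Let φ = []s. Evaluate φ at each world:
  u (successors {z}): φ is true.
  v (successors {u, w, m}): φ is false.
  w (successors {x, t, m}): φ is false.
  x (successors {t}): φ is false.
  y (successors ∅): φ is true.
  z (successors {z}): φ is true.
  t (successors {x}): φ is false.
  m (successors ∅): φ is true.
  n (successors {y, n}): φ is false.
For instance, at x:
  At x: []s requires s at every successor {t}.
    s fails at t, so []s is false at x.
Satisfying worlds: {u, y, z, m}

u, y, z, m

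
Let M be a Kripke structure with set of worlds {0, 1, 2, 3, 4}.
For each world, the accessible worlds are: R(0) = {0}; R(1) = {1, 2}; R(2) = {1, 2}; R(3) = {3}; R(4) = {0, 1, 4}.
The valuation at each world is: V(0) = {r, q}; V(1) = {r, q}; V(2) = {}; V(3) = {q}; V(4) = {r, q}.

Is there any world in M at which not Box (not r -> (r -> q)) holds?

Let φ = not Box (not r -> (r -> q)). Evaluate φ at each world:
  0 (successors {0}): φ is false.
  1 (successors {1, 2}): φ is false.
  2 (successors {1, 2}): φ is false.
  3 (successors {3}): φ is false.
  4 (successors {0, 1, 4}): φ is false.
For instance, at 4:
  At 4: Box (not r -> (r -> q)) is true, so not Box (not r -> (r -> q)) is false.
    At 4: Box (not r -> (r -> q)) requires not r -> (r -> q) at every successor {0, 1, 4}.
      At 0: not r -> (r -> q) is true.
      At 1: not r -> (r -> q) is true.
      At 4: not r -> (r -> q) is true.
    So Box (not r -> (r -> q)) is true at 4.

No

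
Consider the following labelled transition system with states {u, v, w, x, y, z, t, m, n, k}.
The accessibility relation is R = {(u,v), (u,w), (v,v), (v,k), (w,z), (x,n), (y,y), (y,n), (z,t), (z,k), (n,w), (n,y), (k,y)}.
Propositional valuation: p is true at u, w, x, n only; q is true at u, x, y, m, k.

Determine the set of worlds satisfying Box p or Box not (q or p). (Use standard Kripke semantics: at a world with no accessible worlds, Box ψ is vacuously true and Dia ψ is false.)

w, x, t, m

Recall that Box ψ holds at a world iff ψ holds at every accessible world, and Dia ψ holds iff ψ holds at some accessible world.
Let φ = Box p or Box not (q or p). Evaluate φ at each world:
  u (successors {v, w}): φ is false.
  v (successors {v, k}): φ is false.
  w (successors {z}): φ is true.
  x (successors {n}): φ is true.
  y (successors {y, n}): φ is false.
  z (successors {t, k}): φ is false.
  t (successors ∅): φ is true.
  m (successors ∅): φ is true.
  n (successors {w, y}): φ is false.
  k (successors {y}): φ is false.
For instance, at u:
  At u: Box p is false, Box not (q or p) is false, so Box p or Box not (q or p) is false.
    At u: Box p requires p at every successor {v, w}.
      p fails at v, so Box p is false at u.
    At u: Box not (q or p) requires not (q or p) at every successor {v, w}.
      not (q or p) fails at w, so Box not (q or p) is false at u.
Satisfying worlds: {w, x, t, m}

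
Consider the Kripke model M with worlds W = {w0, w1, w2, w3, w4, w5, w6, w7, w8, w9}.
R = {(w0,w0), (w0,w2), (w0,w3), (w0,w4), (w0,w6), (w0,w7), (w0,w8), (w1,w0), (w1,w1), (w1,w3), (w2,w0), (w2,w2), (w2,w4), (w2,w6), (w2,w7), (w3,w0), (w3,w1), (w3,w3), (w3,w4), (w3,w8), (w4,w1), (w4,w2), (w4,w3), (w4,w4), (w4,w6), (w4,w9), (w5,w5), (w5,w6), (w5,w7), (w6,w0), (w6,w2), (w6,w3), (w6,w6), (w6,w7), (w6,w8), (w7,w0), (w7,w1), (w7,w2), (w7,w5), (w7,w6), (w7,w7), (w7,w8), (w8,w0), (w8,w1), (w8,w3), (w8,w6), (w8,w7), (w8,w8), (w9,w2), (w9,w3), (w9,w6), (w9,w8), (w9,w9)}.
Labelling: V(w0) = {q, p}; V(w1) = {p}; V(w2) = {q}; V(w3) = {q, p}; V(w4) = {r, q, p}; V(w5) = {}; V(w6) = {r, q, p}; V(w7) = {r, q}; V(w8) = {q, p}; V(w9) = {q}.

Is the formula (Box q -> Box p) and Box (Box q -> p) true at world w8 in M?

Recall that Box ψ holds at a world iff ψ holds at every accessible world, and Dia ψ holds iff ψ holds at some accessible world.
At w8: Box q -> Box p is true, Box (Box q -> p) is true, so (Box q -> Box p) and Box (Box q -> p) is true.
  At w8: Box q is false, Box p is false, so Box q -> Box p is true.
    At w8: Box q requires q at every successor {w0, w1, w3, w6, w7, w8}.
      q fails at w1, so Box q is false at w8.
    At w8: Box p requires p at every successor {w0, w1, w3, w6, w7, w8}.
      p fails at w7, so Box p is false at w8.
  At w8: Box (Box q -> p) requires Box q -> p at every successor {w0, w1, w3, w6, w7, w8}.
    At w0: Box q -> p is true.
    At w1: Box q -> p is true.
    At w3: Box q -> p is true.
    At w6: Box q -> p is true.
    At w7: Box q -> p is true.
    At w8: Box q -> p is true.
  So Box (Box q -> p) is true at w8.

Yes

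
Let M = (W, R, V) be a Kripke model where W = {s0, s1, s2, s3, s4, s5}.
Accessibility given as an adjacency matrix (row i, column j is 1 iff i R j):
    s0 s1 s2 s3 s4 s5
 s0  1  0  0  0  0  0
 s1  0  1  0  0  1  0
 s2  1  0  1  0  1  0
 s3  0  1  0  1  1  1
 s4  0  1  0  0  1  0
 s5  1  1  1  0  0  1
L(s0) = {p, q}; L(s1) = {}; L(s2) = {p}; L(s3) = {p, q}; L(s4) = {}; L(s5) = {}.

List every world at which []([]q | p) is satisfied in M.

Recall that []ψ holds at a world iff ψ holds at every accessible world, and <>ψ holds iff ψ holds at some accessible world.
Let φ = []([]q | p). Evaluate φ at each world:
  s0 (successors {s0}): φ is true.
  s1 (successors {s1, s4}): φ is false.
  s2 (successors {s0, s2, s4}): φ is false.
  s3 (successors {s1, s3, s4, s5}): φ is false.
  s4 (successors {s1, s4}): φ is false.
  s5 (successors {s0, s1, s2, s5}): φ is false.
For instance, at s5:
  At s5: []([]q | p) requires []q | p at every successor {s0, s1, s2, s5}.
    []q | p fails at s1, so []([]q | p) is false at s5.
      At s1: []q is false, p is false, so []q | p is false.
Satisfying worlds: {s0}

s0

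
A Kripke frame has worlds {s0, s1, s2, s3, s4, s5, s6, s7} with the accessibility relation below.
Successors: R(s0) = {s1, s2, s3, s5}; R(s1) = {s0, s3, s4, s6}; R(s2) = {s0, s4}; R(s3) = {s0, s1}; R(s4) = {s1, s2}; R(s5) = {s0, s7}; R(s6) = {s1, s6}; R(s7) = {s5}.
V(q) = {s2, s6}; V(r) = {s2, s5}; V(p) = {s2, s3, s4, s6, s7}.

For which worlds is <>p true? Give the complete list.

s0, s1, s2, s4, s5, s6

Let φ = <>p. Evaluate φ at each world:
  s0 (successors {s1, s2, s3, s5}): φ is true.
  s1 (successors {s0, s3, s4, s6}): φ is true.
  s2 (successors {s0, s4}): φ is true.
  s3 (successors {s0, s1}): φ is false.
  s4 (successors {s1, s2}): φ is true.
  s5 (successors {s0, s7}): φ is true.
  s6 (successors {s1, s6}): φ is true.
  s7 (successors {s5}): φ is false.
For instance, at s7:
  At s7: <>p requires p at some successor in {s5}.
    At s5: p is false.
  So <>p is false at s7.
Satisfying worlds: {s0, s1, s2, s4, s5, s6}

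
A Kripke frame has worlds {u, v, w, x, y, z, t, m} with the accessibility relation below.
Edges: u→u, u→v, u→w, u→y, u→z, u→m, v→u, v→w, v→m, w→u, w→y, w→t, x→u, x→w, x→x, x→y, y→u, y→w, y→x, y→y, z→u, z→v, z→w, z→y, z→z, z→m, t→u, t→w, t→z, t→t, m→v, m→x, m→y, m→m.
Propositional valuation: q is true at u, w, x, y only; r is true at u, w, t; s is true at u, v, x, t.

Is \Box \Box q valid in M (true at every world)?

No

Let φ = \Box \Box q. Evaluate φ at each world:
  u (successors {u, v, w, y, z, m}): φ is false.
  v (successors {u, w, m}): φ is false.
  w (successors {u, y, t}): φ is false.
  x (successors {u, w, x, y}): φ is false.
  y (successors {u, w, x, y}): φ is false.
  z (successors {u, v, w, y, z, m}): φ is false.
  t (successors {u, w, z, t}): φ is false.
  m (successors {v, x, y, m}): φ is false.
Detail at u (counterexample):
  At u: \Box \Box q requires \Box q at every successor {u, v, w, y, z, m}.
    \Box q fails at u, so \Box \Box q is false at u.
      At u: \Box q requires q at every successor {u, v, w, y, z, m}.
        q fails at v, so \Box q is false at u.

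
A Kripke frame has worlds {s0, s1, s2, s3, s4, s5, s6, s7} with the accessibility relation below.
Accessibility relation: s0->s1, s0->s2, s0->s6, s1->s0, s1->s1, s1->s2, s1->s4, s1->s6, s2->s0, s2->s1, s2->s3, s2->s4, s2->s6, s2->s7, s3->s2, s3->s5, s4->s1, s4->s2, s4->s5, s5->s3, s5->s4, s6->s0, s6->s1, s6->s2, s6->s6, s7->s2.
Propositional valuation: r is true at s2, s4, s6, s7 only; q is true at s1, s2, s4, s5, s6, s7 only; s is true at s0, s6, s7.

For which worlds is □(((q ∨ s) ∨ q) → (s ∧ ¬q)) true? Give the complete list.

none

Let φ = □(((q ∨ s) ∨ q) → (s ∧ ¬q)). Evaluate φ at each world:
  s0 (successors {s1, s2, s6}): φ is false.
  s1 (successors {s0, s1, s2, s4, s6}): φ is false.
  s2 (successors {s0, s1, s3, s4, s6, s7}): φ is false.
  s3 (successors {s2, s5}): φ is false.
  s4 (successors {s1, s2, s5}): φ is false.
  s5 (successors {s3, s4}): φ is false.
  s6 (successors {s0, s1, s2, s6}): φ is false.
  s7 (successors {s2}): φ is false.
For instance, at s4:
  At s4: □(((q ∨ s) ∨ q) → (s ∧ ¬q)) requires ((q ∨ s) ∨ q) → (s ∧ ¬q) at every successor {s1, s2, s5}.
    ((q ∨ s) ∨ q) → (s ∧ ¬q) fails at s1, so □(((q ∨ s) ∨ q) → (s ∧ ¬q)) is false at s4.
Satisfying worlds: none.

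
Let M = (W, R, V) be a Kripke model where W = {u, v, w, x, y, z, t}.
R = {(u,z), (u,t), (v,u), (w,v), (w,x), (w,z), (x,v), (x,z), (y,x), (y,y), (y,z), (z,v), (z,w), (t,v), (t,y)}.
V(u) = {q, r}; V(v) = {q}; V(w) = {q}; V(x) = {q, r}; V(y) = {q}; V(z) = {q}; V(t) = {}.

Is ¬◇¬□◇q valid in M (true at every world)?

Yes

Recall that □ψ holds at a world iff ψ holds at every accessible world, and ◇ψ holds iff ψ holds at some accessible world.
Let φ = ¬◇¬□◇q. Evaluate φ at each world:
  u (successors {z, t}): φ is true.
  v (successors {u}): φ is true.
  w (successors {v, x, z}): φ is true.
  x (successors {v, z}): φ is true.
  y (successors {x, y, z}): φ is true.
  z (successors {v, w}): φ is true.
  t (successors {v, y}): φ is true.
For instance, at x:
  At x: ◇¬□◇q is false, so ¬◇¬□◇q is true.
    At x: ◇¬□◇q requires ¬□◇q at some successor in {v, z}.
      At v: ¬□◇q is false.
      At z: ¬□◇q is false.
    So ◇¬□◇q is false at x.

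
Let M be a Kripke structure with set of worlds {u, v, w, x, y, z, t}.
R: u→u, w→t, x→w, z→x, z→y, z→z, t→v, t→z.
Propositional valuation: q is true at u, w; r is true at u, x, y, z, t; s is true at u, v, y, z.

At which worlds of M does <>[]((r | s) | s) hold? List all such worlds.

Let φ = <>[]((r | s) | s). Evaluate φ at each world:
  u (successors {u}): φ is true.
  v (successors ∅): φ is false.
  w (successors {t}): φ is true.
  x (successors {w}): φ is true.
  y (successors ∅): φ is false.
  z (successors {x, y, z}): φ is true.
  t (successors {v, z}): φ is true.
For instance, at x:
  At x: <>[]((r | s) | s) requires []((r | s) | s) at some successor in {w}.
    []((r | s) | s) holds at w, so <>[]((r | s) | s) is true at x.
      At w: []((r | s) | s) requires (r | s) | s at every successor {t}.
        At t: (r | s) | s is true.
      So []((r | s) | s) is true at w.
Satisfying worlds: {u, w, x, z, t}

u, w, x, z, t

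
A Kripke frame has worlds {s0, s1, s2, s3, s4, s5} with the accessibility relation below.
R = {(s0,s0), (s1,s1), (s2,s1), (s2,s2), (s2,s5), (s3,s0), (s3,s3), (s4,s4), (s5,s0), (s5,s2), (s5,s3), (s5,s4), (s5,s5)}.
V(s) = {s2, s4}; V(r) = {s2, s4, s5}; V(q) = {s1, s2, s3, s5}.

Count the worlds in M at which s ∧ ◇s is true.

2

Recall that ◇ψ holds at a world iff ψ holds at some accessible world.
Let φ = s ∧ ◇s. Evaluate φ at each world:
  s0 (successors {s0}): φ is false.
  s1 (successors {s1}): φ is false.
  s2 (successors {s1, s2, s5}): φ is true.
  s3 (successors {s0, s3}): φ is false.
  s4 (successors {s4}): φ is true.
  s5 (successors {s0, s2, s3, s4, s5}): φ is false.
For instance, at s3:
  At s3: s is false, ◇s is false, so s ∧ ◇s is false.
    At s3: ◇s requires s at some successor in {s0, s3}.
      At s0: s is false.
      At s3: s is false.
    So ◇s is false at s3.
Satisfying worlds: {s2, s4}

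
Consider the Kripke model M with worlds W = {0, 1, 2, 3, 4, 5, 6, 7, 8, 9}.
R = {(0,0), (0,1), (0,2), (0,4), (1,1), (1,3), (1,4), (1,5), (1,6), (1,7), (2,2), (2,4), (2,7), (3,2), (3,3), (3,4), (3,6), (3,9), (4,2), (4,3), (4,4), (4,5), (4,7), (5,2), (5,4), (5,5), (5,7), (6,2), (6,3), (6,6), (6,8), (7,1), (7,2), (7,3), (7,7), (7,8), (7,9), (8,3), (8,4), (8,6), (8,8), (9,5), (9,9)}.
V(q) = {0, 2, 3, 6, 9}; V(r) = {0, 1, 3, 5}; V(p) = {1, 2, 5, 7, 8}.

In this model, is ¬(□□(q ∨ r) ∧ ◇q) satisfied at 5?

At 5: □□(q ∨ r) ∧ ◇q is false, so ¬(□□(q ∨ r) ∧ ◇q) is true.
  At 5: □□(q ∨ r) is false, ◇q is true, so □□(q ∨ r) ∧ ◇q is false.
    At 5: □□(q ∨ r) requires □(q ∨ r) at every successor {2, 4, 5, 7}.
      □(q ∨ r) fails at 2, so □□(q ∨ r) is false at 5.
    At 5: ◇q requires q at some successor in {2, 4, 5, 7}.
      q holds at 2, so ◇q is true at 5.

Yes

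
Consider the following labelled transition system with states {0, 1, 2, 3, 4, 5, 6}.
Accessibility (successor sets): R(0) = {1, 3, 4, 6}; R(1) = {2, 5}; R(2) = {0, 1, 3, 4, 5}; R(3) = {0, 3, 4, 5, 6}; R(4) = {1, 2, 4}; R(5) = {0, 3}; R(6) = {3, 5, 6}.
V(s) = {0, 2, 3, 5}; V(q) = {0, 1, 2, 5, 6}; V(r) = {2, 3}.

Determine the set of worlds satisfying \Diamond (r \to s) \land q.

Recall that \Diamond ψ holds at a world iff ψ holds at some accessible world.
Let φ = \Diamond (r \to s) \land q. Evaluate φ at each world:
  0 (successors {1, 3, 4, 6}): φ is true.
  1 (successors {2, 5}): φ is true.
  2 (successors {0, 1, 3, 4, 5}): φ is true.
  3 (successors {0, 3, 4, 5, 6}): φ is false.
  4 (successors {1, 2, 4}): φ is false.
  5 (successors {0, 3}): φ is true.
  6 (successors {3, 5, 6}): φ is true.
For instance, at 2:
  At 2: \Diamond (r \to s) is true, q is true, so \Diamond (r \to s) \land q is true.
    At 2: \Diamond (r \to s) requires r \to s at some successor in {0, 1, 3, 4, 5}.
      r \to s holds at 0, so \Diamond (r \to s) is true at 2.
Satisfying worlds: {0, 1, 2, 5, 6}

0, 1, 2, 5, 6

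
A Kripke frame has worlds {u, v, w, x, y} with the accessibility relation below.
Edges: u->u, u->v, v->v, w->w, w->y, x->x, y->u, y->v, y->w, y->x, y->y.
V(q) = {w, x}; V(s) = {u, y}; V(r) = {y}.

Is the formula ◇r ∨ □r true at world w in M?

At w: ◇r is true, □r is false, so ◇r ∨ □r is true.
  At w: ◇r requires r at some successor in {w, y}.
    r holds at y, so ◇r is true at w.
  At w: □r requires r at every successor {w, y}.
    r fails at w, so □r is false at w.

Yes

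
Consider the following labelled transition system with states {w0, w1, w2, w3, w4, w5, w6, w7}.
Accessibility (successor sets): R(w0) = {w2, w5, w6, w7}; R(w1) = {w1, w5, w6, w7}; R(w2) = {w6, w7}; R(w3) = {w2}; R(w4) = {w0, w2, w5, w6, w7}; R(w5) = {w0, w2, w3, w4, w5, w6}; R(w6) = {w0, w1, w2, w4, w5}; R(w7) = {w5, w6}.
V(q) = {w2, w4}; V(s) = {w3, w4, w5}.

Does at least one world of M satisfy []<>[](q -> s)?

Yes

Let φ = []<>[](q -> s). Evaluate φ at each world:
  w0 (successors {w2, w5, w6, w7}): φ is false.
  w1 (successors {w1, w5, w6, w7}): φ is false.
  w2 (successors {w6, w7}): φ is false.
  w3 (successors {w2}): φ is true.
  w4 (successors {w0, w2, w5, w6, w7}): φ is false.
  w5 (successors {w0, w2, w3, w4, w5, w6}): φ is true.
  w6 (successors {w0, w1, w2, w4, w5}): φ is true.
  w7 (successors {w5, w6}): φ is true.
Detail at w3 (witness):
  At w3: []<>[](q -> s) requires <>[](q -> s) at every successor {w2}.
      At w2: <>[](q -> s) requires [](q -> s) at some successor in {w6, w7}.
        [](q -> s) holds at w7, so <>[](q -> s) is true at w2.
  So []<>[](q -> s) is true at w3.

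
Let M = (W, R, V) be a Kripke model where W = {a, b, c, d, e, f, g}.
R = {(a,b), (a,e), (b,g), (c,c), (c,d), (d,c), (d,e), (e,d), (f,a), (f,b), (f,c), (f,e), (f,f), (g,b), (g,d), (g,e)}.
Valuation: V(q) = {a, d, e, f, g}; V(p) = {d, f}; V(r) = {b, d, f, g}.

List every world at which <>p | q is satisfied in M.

a, c, d, e, f, g

Let φ = <>p | q. Evaluate φ at each world:
  a (successors {b, e}): φ is true.
  b (successors {g}): φ is false.
  c (successors {c, d}): φ is true.
  d (successors {c, e}): φ is true.
  e (successors {d}): φ is true.
  f (successors {a, b, c, e, f}): φ is true.
  g (successors {b, d, e}): φ is true.
For instance, at g:
  At g: <>p is true, q is true, so <>p | q is true.
    At g: <>p requires p at some successor in {b, d, e}.
      p holds at d, so <>p is true at g.
Satisfying worlds: {a, c, d, e, f, g}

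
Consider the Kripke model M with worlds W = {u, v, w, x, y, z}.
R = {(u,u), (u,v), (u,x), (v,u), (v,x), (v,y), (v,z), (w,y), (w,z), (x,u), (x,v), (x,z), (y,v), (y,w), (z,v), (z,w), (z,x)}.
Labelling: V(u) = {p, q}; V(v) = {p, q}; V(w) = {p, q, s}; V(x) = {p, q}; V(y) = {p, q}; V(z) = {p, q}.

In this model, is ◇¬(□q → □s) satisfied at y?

Yes

At y: ◇¬(□q → □s) requires ¬(□q → □s) at some successor in {v, w}.
  ¬(□q → □s) holds at v, so ◇¬(□q → □s) is true at y.
    At v: □q → □s is false, so ¬(□q → □s) is true.
      At v: □q is true, □s is false, so □q → □s is false.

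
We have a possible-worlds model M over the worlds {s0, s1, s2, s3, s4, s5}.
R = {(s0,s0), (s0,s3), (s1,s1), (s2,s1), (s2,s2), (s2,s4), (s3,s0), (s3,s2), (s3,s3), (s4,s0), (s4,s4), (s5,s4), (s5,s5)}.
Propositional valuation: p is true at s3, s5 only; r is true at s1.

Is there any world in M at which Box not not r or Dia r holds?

Yes

Let φ = Box not not r or Dia r. Evaluate φ at each world:
  s0 (successors {s0, s3}): φ is false.
  s1 (successors {s1}): φ is true.
  s2 (successors {s1, s2, s4}): φ is true.
  s3 (successors {s0, s2, s3}): φ is false.
  s4 (successors {s0, s4}): φ is false.
  s5 (successors {s4, s5}): φ is false.
Detail at s1 (witness):
  At s1: Box not not r is true, Dia r is true, so Box not not r or Dia r is true.
    At s1: Box not not r requires not not r at every successor {s1}.
      At s1: not not r is true.
    So Box not not r is true at s1.
    At s1: Dia r requires r at some successor in {s1}.
      r holds at s1, so Dia r is true at s1.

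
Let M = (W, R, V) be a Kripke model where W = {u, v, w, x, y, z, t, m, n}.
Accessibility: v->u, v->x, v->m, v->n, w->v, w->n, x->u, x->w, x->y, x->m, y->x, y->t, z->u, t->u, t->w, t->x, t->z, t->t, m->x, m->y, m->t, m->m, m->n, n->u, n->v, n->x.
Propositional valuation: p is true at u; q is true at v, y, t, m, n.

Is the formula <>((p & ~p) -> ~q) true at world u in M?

No

Recall that <>ψ holds at a world iff ψ holds at some accessible world.
At u: no accessible worlds, so <>((p & ~p) -> ~q) is false.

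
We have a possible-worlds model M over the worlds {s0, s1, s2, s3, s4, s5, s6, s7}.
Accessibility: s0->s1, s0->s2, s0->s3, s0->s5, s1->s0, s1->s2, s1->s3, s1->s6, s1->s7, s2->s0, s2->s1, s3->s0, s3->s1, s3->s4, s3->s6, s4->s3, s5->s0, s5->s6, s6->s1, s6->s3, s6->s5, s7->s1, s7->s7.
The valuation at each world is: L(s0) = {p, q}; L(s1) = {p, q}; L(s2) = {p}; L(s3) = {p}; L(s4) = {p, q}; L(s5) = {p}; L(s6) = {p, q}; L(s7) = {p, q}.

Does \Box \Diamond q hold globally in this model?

No

Let φ = \Box \Diamond q. Evaluate φ at each world:
  s0 (successors {s1, s2, s3, s5}): φ is true.
  s1 (successors {s0, s2, s3, s6, s7}): φ is true.
  s2 (successors {s0, s1}): φ is true.
  s3 (successors {s0, s1, s4, s6}): φ is false.
  s4 (successors {s3}): φ is true.
  s5 (successors {s0, s6}): φ is true.
  s6 (successors {s1, s3, s5}): φ is true.
  s7 (successors {s1, s7}): φ is true.
Detail at s3 (counterexample):
  At s3: \Box \Diamond q requires \Diamond q at every successor {s0, s1, s4, s6}.
    \Diamond q fails at s4, so \Box \Diamond q is false at s3.
      At s4: \Diamond q requires q at some successor in {s3}.
        At s3: q is false.
      So \Diamond q is false at s4.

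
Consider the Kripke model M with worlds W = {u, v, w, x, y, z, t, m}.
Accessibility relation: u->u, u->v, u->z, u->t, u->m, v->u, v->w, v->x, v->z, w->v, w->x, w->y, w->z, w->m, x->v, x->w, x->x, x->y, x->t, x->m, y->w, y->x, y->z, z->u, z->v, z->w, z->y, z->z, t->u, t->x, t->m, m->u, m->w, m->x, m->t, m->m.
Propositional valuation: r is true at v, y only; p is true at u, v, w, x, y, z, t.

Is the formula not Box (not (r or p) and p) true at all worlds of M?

Yes

Let φ = not Box (not (r or p) and p). Evaluate φ at each world:
  u (successors {u, v, z, t, m}): φ is true.
  v (successors {u, w, x, z}): φ is true.
  w (successors {v, x, y, z, m}): φ is true.
  x (successors {v, w, x, y, t, m}): φ is true.
  y (successors {w, x, z}): φ is true.
  z (successors {u, v, w, y, z}): φ is true.
  t (successors {u, x, m}): φ is true.
  m (successors {u, w, x, t, m}): φ is true.
For instance, at u:
  At u: Box (not (r or p) and p) is false, so not Box (not (r or p) and p) is true.
    At u: Box (not (r or p) and p) requires not (r or p) and p at every successor {u, v, z, t, m}.
      not (r or p) and p fails at u, so Box (not (r or p) and p) is false at u.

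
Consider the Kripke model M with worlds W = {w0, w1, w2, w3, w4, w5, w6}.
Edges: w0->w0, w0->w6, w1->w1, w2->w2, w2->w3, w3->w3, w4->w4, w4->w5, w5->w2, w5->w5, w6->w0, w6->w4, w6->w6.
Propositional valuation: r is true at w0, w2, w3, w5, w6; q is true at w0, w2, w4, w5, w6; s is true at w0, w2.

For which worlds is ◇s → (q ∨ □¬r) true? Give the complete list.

Recall that □ψ holds at a world iff ψ holds at every accessible world, and ◇ψ holds iff ψ holds at some accessible world.
Let φ = ◇s → (q ∨ □¬r). Evaluate φ at each world:
  w0 (successors {w0, w6}): φ is true.
  w1 (successors {w1}): φ is true.
  w2 (successors {w2, w3}): φ is true.
  w3 (successors {w3}): φ is true.
  w4 (successors {w4, w5}): φ is true.
  w5 (successors {w2, w5}): φ is true.
  w6 (successors {w0, w4, w6}): φ is true.
For instance, at w5:
  At w5: ◇s is true, q ∨ □¬r is true, so ◇s → (q ∨ □¬r) is true.
    At w5: ◇s requires s at some successor in {w2, w5}.
      s holds at w2, so ◇s is true at w5.
    At w5: q is true, □¬r is false, so q ∨ □¬r is true.
      At w5: □¬r requires ¬r at every successor {w2, w5}.
        ¬r fails at w2, so □¬r is false at w5.
Satisfying worlds: {w0, w1, w2, w3, w4, w5, w6}

w0, w1, w2, w3, w4, w5, w6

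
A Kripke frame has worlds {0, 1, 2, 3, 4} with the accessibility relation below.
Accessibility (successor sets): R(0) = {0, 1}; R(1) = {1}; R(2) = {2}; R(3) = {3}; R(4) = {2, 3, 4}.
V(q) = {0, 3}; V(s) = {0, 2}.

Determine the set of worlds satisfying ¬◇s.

Recall that ◇ψ holds at a world iff ψ holds at some accessible world.
Let φ = ¬◇s. Evaluate φ at each world:
  0 (successors {0, 1}): φ is false.
  1 (successors {1}): φ is true.
  2 (successors {2}): φ is false.
  3 (successors {3}): φ is true.
  4 (successors {2, 3, 4}): φ is false.
For instance, at 2:
  At 2: ◇s is true, so ¬◇s is false.
    At 2: ◇s requires s at some successor in {2}.
      s holds at 2, so ◇s is true at 2.
Satisfying worlds: {1, 3}

1, 3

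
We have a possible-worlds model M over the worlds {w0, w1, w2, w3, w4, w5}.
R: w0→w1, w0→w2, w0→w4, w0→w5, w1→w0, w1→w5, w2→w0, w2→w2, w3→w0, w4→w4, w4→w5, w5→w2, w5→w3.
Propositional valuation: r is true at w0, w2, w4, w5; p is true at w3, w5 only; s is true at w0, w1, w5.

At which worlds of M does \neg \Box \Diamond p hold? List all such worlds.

w0, w2, w5

Let φ = \neg \Box \Diamond p. Evaluate φ at each world:
  w0 (successors {w1, w2, w4, w5}): φ is true.
  w1 (successors {w0, w5}): φ is false.
  w2 (successors {w0, w2}): φ is true.
  w3 (successors {w0}): φ is false.
  w4 (successors {w4, w5}): φ is false.
  w5 (successors {w2, w3}): φ is true.
For instance, at w0:
  At w0: \Box \Diamond p is false, so \neg \Box \Diamond p is true.
    At w0: \Box \Diamond p requires \Diamond p at every successor {w1, w2, w4, w5}.
      \Diamond p fails at w2, so \Box \Diamond p is false at w0.
Satisfying worlds: {w0, w2, w5}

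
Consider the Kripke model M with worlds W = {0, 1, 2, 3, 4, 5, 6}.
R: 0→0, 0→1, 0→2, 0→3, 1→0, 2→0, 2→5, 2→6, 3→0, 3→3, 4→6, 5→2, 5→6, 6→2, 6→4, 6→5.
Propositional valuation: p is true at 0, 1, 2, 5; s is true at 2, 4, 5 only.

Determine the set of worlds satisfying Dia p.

0, 1, 2, 3, 5, 6

Recall that Dia ψ holds at a world iff ψ holds at some accessible world.
Let φ = Dia p. Evaluate φ at each world:
  0 (successors {0, 1, 2, 3}): φ is true.
  1 (successors {0}): φ is true.
  2 (successors {0, 5, 6}): φ is true.
  3 (successors {0, 3}): φ is true.
  4 (successors {6}): φ is false.
  5 (successors {2, 6}): φ is true.
  6 (successors {2, 4, 5}): φ is true.
For instance, at 4:
  At 4: Dia p requires p at some successor in {6}.
    At 6: p is false.
  So Dia p is false at 4.
Satisfying worlds: {0, 1, 2, 3, 5, 6}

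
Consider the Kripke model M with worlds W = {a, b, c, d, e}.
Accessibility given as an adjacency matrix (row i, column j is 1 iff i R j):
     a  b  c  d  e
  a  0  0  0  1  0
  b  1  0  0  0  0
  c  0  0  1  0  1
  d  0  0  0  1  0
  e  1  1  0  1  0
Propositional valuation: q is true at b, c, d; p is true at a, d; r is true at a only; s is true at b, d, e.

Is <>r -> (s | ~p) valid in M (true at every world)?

Yes

Recall that <>ψ holds at a world iff ψ holds at some accessible world.
Let φ = <>r -> (s | ~p). Evaluate φ at each world:
  a (successors {d}): φ is true.
  b (successors {a}): φ is true.
  c (successors {c, e}): φ is true.
  d (successors {d}): φ is true.
  e (successors {a, b, d}): φ is true.
For instance, at a:
  At a: <>r is false, s | ~p is false, so <>r -> (s | ~p) is true.
    At a: <>r requires r at some successor in {d}.
      At d: r is false.
    So <>r is false at a.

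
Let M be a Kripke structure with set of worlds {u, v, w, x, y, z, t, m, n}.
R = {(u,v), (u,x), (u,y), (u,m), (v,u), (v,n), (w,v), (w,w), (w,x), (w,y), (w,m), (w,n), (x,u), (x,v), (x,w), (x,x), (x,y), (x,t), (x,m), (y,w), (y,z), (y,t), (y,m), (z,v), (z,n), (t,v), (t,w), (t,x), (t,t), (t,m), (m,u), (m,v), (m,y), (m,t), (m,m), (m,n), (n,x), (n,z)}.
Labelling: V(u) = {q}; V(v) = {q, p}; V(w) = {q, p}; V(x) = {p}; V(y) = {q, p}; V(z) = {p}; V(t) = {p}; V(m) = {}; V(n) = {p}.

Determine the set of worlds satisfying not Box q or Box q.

u, v, w, x, y, z, t, m, n

Let φ = not Box q or Box q. Evaluate φ at each world:
  u (successors {v, x, y, m}): φ is true.
  v (successors {u, n}): φ is true.
  w (successors {v, w, x, y, m, n}): φ is true.
  x (successors {u, v, w, x, y, t, m}): φ is true.
  y (successors {w, z, t, m}): φ is true.
  z (successors {v, n}): φ is true.
  t (successors {v, w, x, t, m}): φ is true.
  m (successors {u, v, y, t, m, n}): φ is true.
  n (successors {x, z}): φ is true.
For instance, at u:
  At u: not Box q is true, Box q is false, so not Box q or Box q is true.
    At u: Box q is false, so not Box q is true.
      At u: Box q requires q at every successor {v, x, y, m}.
        q fails at x, so Box q is false at u.
    At u: Box q requires q at every successor {v, x, y, m}.
      q fails at x, so Box q is false at u.
Satisfying worlds: {u, v, w, x, y, z, t, m, n}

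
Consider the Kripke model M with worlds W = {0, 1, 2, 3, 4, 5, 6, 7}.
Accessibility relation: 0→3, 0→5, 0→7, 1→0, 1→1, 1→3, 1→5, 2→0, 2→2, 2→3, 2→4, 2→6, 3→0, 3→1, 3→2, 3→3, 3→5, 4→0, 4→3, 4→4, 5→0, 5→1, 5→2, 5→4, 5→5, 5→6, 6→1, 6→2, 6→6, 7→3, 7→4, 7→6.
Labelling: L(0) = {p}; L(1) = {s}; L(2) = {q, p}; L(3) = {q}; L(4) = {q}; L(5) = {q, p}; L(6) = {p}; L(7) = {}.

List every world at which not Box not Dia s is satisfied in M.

Recall that Box ψ holds at a world iff ψ holds at every accessible world, and Dia ψ holds iff ψ holds at some accessible world.
Let φ = not Box not Dia s. Evaluate φ at each world:
  0 (successors {3, 5, 7}): φ is true.
  1 (successors {0, 1, 3, 5}): φ is true.
  2 (successors {0, 2, 3, 4, 6}): φ is true.
  3 (successors {0, 1, 2, 3, 5}): φ is true.
  4 (successors {0, 3, 4}): φ is true.
  5 (successors {0, 1, 2, 4, 5, 6}): φ is true.
  6 (successors {1, 2, 6}): φ is true.
  7 (successors {3, 4, 6}): φ is true.
For instance, at 4:
  At 4: Box not Dia s is false, so not Box not Dia s is true.
    At 4: Box not Dia s requires not Dia s at every successor {0, 3, 4}.
      not Dia s fails at 3, so Box not Dia s is false at 4.
Satisfying worlds: {0, 1, 2, 3, 4, 5, 6, 7}

0, 1, 2, 3, 4, 5, 6, 7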